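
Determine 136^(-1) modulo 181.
136^(-1) ≡ 4 (mod 181). Verification: 136 × 4 = 544 ≡ 1 (mod 181)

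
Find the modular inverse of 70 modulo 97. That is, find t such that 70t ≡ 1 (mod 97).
79

Using Extended Euclidean Algorithm:
gcd(70, 97) = 1
Bezout coefficients: 70 × -18 + 97 × 13 = 1
So 70 × -18 ≡ 1 (mod 97)
The inverse is -18 mod 97 = 79
Verification: 70 × 79 = 5530 = 57 × 97 + 1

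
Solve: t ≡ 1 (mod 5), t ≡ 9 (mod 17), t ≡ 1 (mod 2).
M = 5 × 17 × 2 = 170. M₁ = 34, y₁ ≡ 4 (mod 5). M₂ = 10, y₂ ≡ 12 (mod 17). M₃ = 85, y₃ ≡ 1 (mod 2). t = 1×34×4 + 9×10×12 + 1×85×1 ≡ 111 (mod 170)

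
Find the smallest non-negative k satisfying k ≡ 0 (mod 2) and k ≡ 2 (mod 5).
M = 2 × 5 = 10. M₁ = 5, y₁ ≡ 1 (mod 2). M₂ = 2, y₂ ≡ 3 (mod 5). k = 0×5×1 + 2×2×3 ≡ 2 (mod 10)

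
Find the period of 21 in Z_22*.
Powers of 21 mod 22: 21^1≡21, 21^2≡1. Order = 2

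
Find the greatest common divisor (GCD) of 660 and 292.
4

Using the Euclidean algorithm:
660 = 2 × 292 + 76
292 = 3 × 76 + 64
76 = 1 × 64 + 12
64 = 5 × 12 + 4
12 = 3 × 4 + 0

GCD(660, 292) = 4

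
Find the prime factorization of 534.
2 × 3 × 89

Divide by primes starting from smallest:
534 ÷ 2 = 267
267 ÷ 3 = 89
89 ÷ 89 = 1

534 = 2 × 3 × 89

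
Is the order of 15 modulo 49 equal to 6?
No, the actual order is 7, not 6.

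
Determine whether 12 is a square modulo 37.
By Euler's criterion: 12^{18} ≡ 1 (mod 37). Since this equals 1, 12 is a QR.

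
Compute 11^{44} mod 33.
22

Using successive squaring:
Binary expansion of 44: 101100
Powers of 11 mod 33 (each is the square of the previous):
  11^1 ≡ 11 (mod 33)
  11^2 ≡ 11² = 121 ≡ 22 (mod 33)
  11^4 ≡ 22² = 484 ≡ 22 (mod 33)
  11^8 ≡ 22² = 484 ≡ 22 (mod 33)
  11^16 ≡ 22² = 484 ≡ 22 (mod 33)
  11^32 ≡ 22² = 484 ≡ 22 (mod 33)
44 = 32 + 8 + 4, so 11^44 = 11^32 × 11^8 × 11^4 ≡ 22 × 22 × 22 (mod 33)
Multiplying step by step:
  22 × 22 = 484 ≡ 22 (mod 33)
  22 × 22 = 484 ≡ 22 (mod 33)
Result: 11^44 ≡ 22 (mod 33)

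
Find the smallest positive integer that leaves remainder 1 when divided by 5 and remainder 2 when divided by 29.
M = 5 × 29 = 145. M₁ = 29, y₁ ≡ 4 (mod 5). M₂ = 5, y₂ ≡ 6 (mod 29). x = 1×29×4 + 2×5×6 ≡ 31 (mod 145). The smallest positive such number is 31.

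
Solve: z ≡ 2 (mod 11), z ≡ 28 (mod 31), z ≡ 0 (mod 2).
M = 11 × 31 × 2 = 682. M₁ = 62, y₁ ≡ 8 (mod 11). M₂ = 22, y₂ ≡ 24 (mod 31). M₃ = 341, y₃ ≡ 1 (mod 2). z = 2×62×8 + 28×22×24 + 0×341×1 ≡ 90 (mod 682)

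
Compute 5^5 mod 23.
5 = 4 + 1 (binary 101). Repeated squaring mod 23: 5^1 ≡ 5; 5^2 ≡ 5² = 25 ≡ 2; 5^4 ≡ 2² = 4 ≡ 4. Multiply: 5^5 = 5^4 × 5^1 ≡ 4 × 5 (mod 23): 4 × 5 = 20 ≡ 20. So 5^5 ≡ 20 (mod 23).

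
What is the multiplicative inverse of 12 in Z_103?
43

Using Extended Euclidean Algorithm:
gcd(12, 103) = 1
Bezout coefficients: 12 × 43 + 103 × -5 = 1
So 12 × 43 ≡ 1 (mod 103)
The inverse is 43 mod 103 = 43
Verification: 12 × 43 = 516 = 5 × 103 + 1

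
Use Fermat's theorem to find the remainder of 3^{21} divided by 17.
5

By Fermat's Little Theorem, a^(p-1) ≡ 1 (mod p) for prime p and gcd(a, p) = 1
Here p = 17, so 3^16 ≡ 1 (mod 17)
We can reduce the exponent: 21 mod 16 = 5
So 3^21 ≡ 3^5 (mod 17)
Computing: 3^5 mod 17 = 5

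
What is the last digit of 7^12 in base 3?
Using Fermat: 7^{2} ≡ 1 (mod 3). 12 ≡ 0 (mod 2). So 7^{12} ≡ 7^{0} ≡ 1 (mod 3)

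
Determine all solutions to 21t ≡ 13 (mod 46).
5

Since gcd(21, 46) = 1 divides 13, a solution exists.
Multiply both sides by the inverse of 21 mod 46:
  21^(-1) mod 46 = 11
  x ≡ 11 × 13 ≡ 143 ≡ 5 (mod 46)
Verification: 21 × 5 = 105 = 2 × 46 + 13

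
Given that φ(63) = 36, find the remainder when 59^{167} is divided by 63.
By Euler: 59^{36} ≡ 1 (mod 63) since gcd(59, 63) = 1. 167 = 4×36 + 23. So 59^{167} ≡ 59^{23} ≡ 47 (mod 63)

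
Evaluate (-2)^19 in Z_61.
Using repeated squaring. (-2) ≡ 59 (mod 61). 19 = 16 + 2 + 1 (binary 10011). Repeated squaring mod 61: 59^1 ≡ 59; 59^2 ≡ 59² = 3481 ≡ 4; 59^4 ≡ 4² = 16 ≡ 16; 59^8 ≡ 16² = 256 ≡ 12; 59^16 ≡ 12² = 144 ≡ 22. Multiply: (-2)^19 ≡ 59^16 × 59^2 × 59^1 ≡ 22 × 4 × 59 (mod 61): 22 × 4 = 88 ≡ 27; 27 × 59 = 1593 ≡ 7. So (-2)^19 ≡ 7 (mod 61).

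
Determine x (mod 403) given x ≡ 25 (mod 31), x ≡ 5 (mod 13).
304

Using the Chinese Remainder Theorem:
M = product of moduli = 403
For equation 1: M_1 = 13, 13 ≡ 13 (mod 31), inverse of 13 mod 31 is 12 (check: 13 × 12 = 156 ≡ 1 (mod 31))
For equation 2: M_2 = 31, 31 ≡ 5 (mod 13), inverse of 31 mod 13 is 8 (check: 5 × 8 = 40 ≡ 1 (mod 13))
Combine: x ≡ Σ r_i×M_i×(M_i⁻¹ mod m_i) = 25×13×12 + 5×31×8 = 3900 + 1240 = 5140
5140 mod 403 = 304
x ≡ 304 (mod 403)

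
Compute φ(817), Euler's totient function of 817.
756

Prime factorization: 817 = 19 × 43
Using the formula φ(n) = n × Π(1 - 1/p) for each prime factor p:
φ(817) = 817 × (1 - 1/19) × (1 - 1/43)
φ(817) = 756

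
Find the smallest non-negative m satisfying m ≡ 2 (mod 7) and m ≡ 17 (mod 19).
M = 7 × 19 = 133. M₁ = 19, y₁ ≡ 3 (mod 7). M₂ = 7, y₂ ≡ 11 (mod 19). m = 2×19×3 + 17×7×11 ≡ 93 (mod 133)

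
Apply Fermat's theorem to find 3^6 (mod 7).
By Fermat's Little Theorem, 3^{6} ≡ 1 (mod 7) since 7 is prime and gcd(3, 7) = 1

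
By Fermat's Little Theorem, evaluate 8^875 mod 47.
By Fermat: 8^{46} ≡ 1 (mod 47). 875 ≡ 1 (mod 46). So 8^{875} ≡ 8^{1} ≡ 8 (mod 47)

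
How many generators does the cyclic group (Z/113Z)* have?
48

The number of primitive roots modulo p is φ(p-1) = φ(112)
φ(112) = 48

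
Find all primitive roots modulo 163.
Primitive roots mod 163: {2, 3, 7, 11, 12, 18, 19, 20, 29, 32, 42, 44, 45, 50, 52, 63, 66, 67, 68, 70, 72, 73, 75, 76, 79, 80, 82, 89, 92, 94, 101, 103, 106, 107, 108, 109, 112, 114, 116, 117, 120, 122, 124, 128, 129, 130, 137, 139, 147, 148, 149, 153, 154, 159}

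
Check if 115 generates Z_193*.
p - 1 = 192 has prime divisors 2, 3. Check 115^(192/q) mod 193 for each: 115^(192/2) = 115^96 ≡ 192, 115^(192/3) = 115^64 ≡ 84 (mod 193). None of these is 1, so 115 has order 192 = φ(193), so it is a primitive root mod 193.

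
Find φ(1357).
1276

Prime factorization: 1357 = 23 × 59
Using the formula φ(n) = n × Π(1 - 1/p) for each prime factor p:
φ(1357) = 1357 × (1 - 1/23) × (1 - 1/59)
φ(1357) = 1276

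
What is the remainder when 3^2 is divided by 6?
2 = 2 (binary 10). Repeated squaring mod 6: 3^1 ≡ 3; 3^2 ≡ 3² = 9 ≡ 3. So 3^2 ≡ 3 (mod 6).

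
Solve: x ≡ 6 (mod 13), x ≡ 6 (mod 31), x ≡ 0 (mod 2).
M = 13 × 31 × 2 = 806. M₁ = 62, y₁ ≡ 4 (mod 13). M₂ = 26, y₂ ≡ 6 (mod 31). M₃ = 403, y₃ ≡ 1 (mod 2). x = 6×62×4 + 6×26×6 + 0×403×1 ≡ 6 (mod 806)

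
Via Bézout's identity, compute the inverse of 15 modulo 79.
Extended GCD: 15(-21) + 79(4) = 1. So 15^(-1) ≡ 58 ≡ 58 (mod 79). Verify: 15 × 58 = 870 ≡ 1 (mod 79)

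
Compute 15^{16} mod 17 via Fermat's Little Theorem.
1

By Fermat's Little Theorem, a^(p-1) ≡ 1 (mod p) for prime p and gcd(a, p) = 1
Here p = 17, so 15^16 ≡ 1 (mod 17)
We can reduce the exponent: 16 mod 16 = 0
So 15^16 ≡ 15^0 (mod 17)
Computing: 15^0 mod 17 = 1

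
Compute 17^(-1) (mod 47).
17^(-1) ≡ 36 (mod 47). Verification: 17 × 36 = 612 ≡ 1 (mod 47)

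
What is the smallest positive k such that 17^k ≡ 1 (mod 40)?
Powers of 17 mod 40: 17^1≡17, 17^2≡9, 17^3≡33, 17^4≡1. Order = 4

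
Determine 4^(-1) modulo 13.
4^(-1) ≡ 10 (mod 13). Verification: 4 × 10 = 40 ≡ 1 (mod 13)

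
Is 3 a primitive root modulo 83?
No

To verify, check if 3^(82/q) ≢ 1 (mod 83) for each prime divisor q of 82
Divisors of 82 = 82: [1, 2, 41, 82]
  3^(82/41) = 3^2 ≡ 9 (mod 83)
  3^(82/2) = 3^41 ≡ 1 (mod 83)
Conclusion: 3 is not a primitive root modulo 83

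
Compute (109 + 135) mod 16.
4

(109 + 135) = 244
244 mod 16 = 4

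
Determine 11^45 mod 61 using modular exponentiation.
Using repeated squaring. 45 = 32 + 8 + 4 + 1 (binary 101101). Repeated squaring mod 61: 11^1 ≡ 11; 11^2 ≡ 11² = 121 ≡ 60; 11^4 ≡ 60² = 3600 ≡ 1; 11^8 ≡ 1² = 1 ≡ 1; 11^16 ≡ 1² = 1 ≡ 1; 11^32 ≡ 1² = 1 ≡ 1. Multiply: 11^45 = 11^32 × 11^8 × 11^4 × 11^1 ≡ 1 × 1 × 1 × 11 (mod 61): 1 × 1 = 1 ≡ 1; 1 × 1 = 1 ≡ 1; 1 × 11 = 11 ≡ 11. So 11^45 ≡ 11 (mod 61).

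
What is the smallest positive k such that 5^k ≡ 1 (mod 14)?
Powers of 5 mod 14: 5^1≡5, 5^2≡11, 5^3≡13, 5^4≡9, 5^5≡3, 5^6≡1. Order = 6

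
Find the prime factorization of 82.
2 × 41

Divide by primes starting from smallest:
82 ÷ 2 = 41
41 ÷ 41 = 1

82 = 2 × 41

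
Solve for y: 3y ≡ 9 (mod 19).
3

Since gcd(3, 19) = 1 divides 9, a solution exists.
Multiply both sides by the inverse of 3 mod 19:
  3^(-1) mod 19 = 13
  x ≡ 13 × 9 ≡ 117 ≡ 3 (mod 19)
Verification: 3 × 3 = 9 = 0 × 19 + 9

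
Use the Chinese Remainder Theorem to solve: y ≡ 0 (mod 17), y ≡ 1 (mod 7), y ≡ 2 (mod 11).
442

Using the Chinese Remainder Theorem:
M = product of moduli = 1309
For equation 1: M_1 = 77, 77 ≡ 9 (mod 17), inverse of 77 mod 17 is 2 (check: 9 × 2 = 18 ≡ 1 (mod 17))
For equation 2: M_2 = 187, 187 ≡ 5 (mod 7), inverse of 187 mod 7 is 3 (check: 5 × 3 = 15 ≡ 1 (mod 7))
For equation 3: M_3 = 119, 119 ≡ 9 (mod 11), inverse of 119 mod 11 is 5 (check: 9 × 5 = 45 ≡ 1 (mod 11))
Combine: y ≡ Σ r_i×M_i×(M_i⁻¹ mod m_i) = 0×77×2 + 1×187×3 + 2×119×5 = 0 + 561 + 1190 = 1751
1751 mod 1309 = 442
y ≡ 442 (mod 1309)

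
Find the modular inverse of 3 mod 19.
3^(-1) ≡ 13 (mod 19). Verification: 3 × 13 = 39 ≡ 1 (mod 19)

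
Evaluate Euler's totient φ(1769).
1680

Prime factorization: 1769 = 29 × 61
Using the formula φ(n) = n × Π(1 - 1/p) for each prime factor p:
φ(1769) = 1769 × (1 - 1/29) × (1 - 1/61)
φ(1769) = 1680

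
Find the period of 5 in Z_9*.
Powers of 5 mod 9: 5^1≡5, 5^2≡7, 5^3≡8, 5^4≡4, 5^5≡2, 5^6≡1. Order = 6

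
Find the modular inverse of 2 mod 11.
2^(-1) ≡ 6 (mod 11). Verification: 2 × 6 = 12 ≡ 1 (mod 11)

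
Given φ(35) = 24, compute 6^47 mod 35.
By Euler: 6^{24} ≡ 1 (mod 35) since gcd(6, 35) = 1. 47 = 1×24 + 23. So 6^{47} ≡ 6^{23} ≡ 6 (mod 35)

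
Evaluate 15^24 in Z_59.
Using repeated squaring. 24 = 16 + 8 (binary 11000). Repeated squaring mod 59: 15^1 ≡ 15; 15^2 ≡ 15² = 225 ≡ 48; 15^4 ≡ 48² = 2304 ≡ 3; 15^8 ≡ 3² = 9 ≡ 9; 15^16 ≡ 9² = 81 ≡ 22. Multiply: 15^24 = 15^16 × 15^8 ≡ 22 × 9 (mod 59): 22 × 9 = 198 ≡ 21. So 15^24 ≡ 21 (mod 59).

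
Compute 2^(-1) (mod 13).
2^(-1) ≡ 7 (mod 13). Verification: 2 × 7 = 14 ≡ 1 (mod 13)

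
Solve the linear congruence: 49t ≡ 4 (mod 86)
58

Since gcd(49, 86) = 1 divides 4, a solution exists.
Multiply both sides by the inverse of 49 mod 86:
  49^(-1) mod 86 = 79
  x ≡ 79 × 4 ≡ 316 ≡ 58 (mod 86)
Verification: 49 × 58 = 2842 = 33 × 86 + 4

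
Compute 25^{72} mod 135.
55

Using successive squaring:
Binary expansion of 72: 1001000
Powers of 25 mod 135 (each is the square of the previous):
  25^1 ≡ 25 (mod 135)
  25^2 ≡ 25² = 625 ≡ 85 (mod 135)
  25^4 ≡ 85² = 7225 ≡ 70 (mod 135)
  25^8 ≡ 70² = 4900 ≡ 40 (mod 135)
  25^16 ≡ 40² = 1600 ≡ 115 (mod 135)
  25^32 ≡ 115² = 13225 ≡ 130 (mod 135)
  25^64 ≡ 130² = 16900 ≡ 25 (mod 135)
72 = 64 + 8, so 25^72 = 25^64 × 25^8 ≡ 25 × 40 (mod 135)
Multiplying step by step:
  25 × 40 = 1000 ≡ 55 (mod 135)
Result: 25^72 ≡ 55 (mod 135)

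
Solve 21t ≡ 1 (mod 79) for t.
21^(-1) ≡ 64 (mod 79). Verification: 21 × 64 = 1344 ≡ 1 (mod 79)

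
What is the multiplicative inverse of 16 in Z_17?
16^(-1) ≡ 16 (mod 17). Verification: 16 × 16 = 256 ≡ 1 (mod 17)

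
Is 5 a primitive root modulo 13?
No

To verify, check if 5^(12/q) ≢ 1 (mod 13) for each prime divisor q of 12
Divisors of 12 = 12: [1, 2, 3, 4, 6, 12]
  5^(12/2) = 5^6 ≡ 12 (mod 13)
  5^(12/3) = 5^4 ≡ 1 (mod 13)
Conclusion: 5 is not a primitive root modulo 13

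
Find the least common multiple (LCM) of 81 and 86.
6966

First find GCD(81, 86) using the Euclidean algorithm:
81 = 0 × 86 + 81
86 = 1 × 81 + 5
81 = 16 × 5 + 1
5 = 5 × 1 + 0
GCD(81, 86) = 1

LCM formula: LCM(a, b) = (a × b) / GCD(a, b)
LCM(81, 86) = (81 × 86) / 1
LCM(81, 86) = 6966 / 1
LCM(81, 86) = 6966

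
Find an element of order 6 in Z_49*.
19 has order 6 mod 49 since 19^{6} ≡ 1 (mod 49) and no smaller power works.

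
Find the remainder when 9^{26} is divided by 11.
By Fermat: 9^{10} ≡ 1 (mod 11). 26 = 2×10 + 6. So 9^{26} ≡ 9^{6} ≡ 9 (mod 11)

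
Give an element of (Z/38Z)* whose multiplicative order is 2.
37 has order 2 mod 38 since 37^{2} ≡ 1 (mod 38) and no smaller power works.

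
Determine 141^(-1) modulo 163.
141^(-1) ≡ 37 (mod 163). Verification: 141 × 37 = 5217 ≡ 1 (mod 163)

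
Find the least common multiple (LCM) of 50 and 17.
850

First find GCD(50, 17) using the Euclidean algorithm:
50 = 2 × 17 + 16
17 = 1 × 16 + 1
16 = 16 × 1 + 0
GCD(50, 17) = 1

LCM formula: LCM(a, b) = (a × b) / GCD(a, b)
LCM(50, 17) = (50 × 17) / 1
LCM(50, 17) = 850 / 1
LCM(50, 17) = 850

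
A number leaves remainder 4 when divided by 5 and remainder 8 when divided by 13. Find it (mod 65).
M = 5 × 13 = 65. M₁ = 13, y₁ ≡ 2 (mod 5). M₂ = 5, y₂ ≡ 8 (mod 13). x = 4×13×2 + 8×5×8 ≡ 34 (mod 65)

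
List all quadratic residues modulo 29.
QRs mod 29: {1, 4, 5, 6, 7, 9, 13, 16, 20, 22, 23, 24, 25, 28}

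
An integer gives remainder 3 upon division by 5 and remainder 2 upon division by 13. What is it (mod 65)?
M = 5 × 13 = 65. M₁ = 13, y₁ ≡ 2 (mod 5). M₂ = 5, y₂ ≡ 8 (mod 13). r = 3×13×2 + 2×5×8 ≡ 28 (mod 65). The smallest positive such number is 28.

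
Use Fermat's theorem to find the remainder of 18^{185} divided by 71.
37

By Fermat's Little Theorem, a^(p-1) ≡ 1 (mod p) for prime p and gcd(a, p) = 1
Here p = 71, so 18^70 ≡ 1 (mod 71)
We can reduce the exponent: 185 mod 70 = 45
So 18^185 ≡ 18^45 (mod 71)
Computing: 18^45 mod 71 = 37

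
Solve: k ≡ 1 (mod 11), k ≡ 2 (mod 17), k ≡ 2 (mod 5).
M = 11 × 17 × 5 = 935. M₁ = 85, y₁ ≡ 7 (mod 11). M₂ = 55, y₂ ≡ 13 (mod 17). M₃ = 187, y₃ ≡ 3 (mod 5). k = 1×85×7 + 2×55×13 + 2×187×3 ≡ 342 (mod 935)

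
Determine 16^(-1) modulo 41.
16^(-1) ≡ 18 (mod 41). Verification: 16 × 18 = 288 ≡ 1 (mod 41)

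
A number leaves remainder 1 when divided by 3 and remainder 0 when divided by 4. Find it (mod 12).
M = 3 × 4 = 12. M₁ = 4, y₁ ≡ 1 (mod 3). M₂ = 3, y₂ ≡ 3 (mod 4). y = 1×4×1 + 0×3×3 ≡ 4 (mod 12)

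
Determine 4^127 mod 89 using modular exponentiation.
Using Fermat: 4^{88} ≡ 1 (mod 89). 127 ≡ 39 (mod 88). So 4^{127} ≡ 4^{39} ≡ 2 (mod 89)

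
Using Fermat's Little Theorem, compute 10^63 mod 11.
By Fermat: 10^{10} ≡ 1 (mod 11). 63 = 6×10 + 3. So 10^{63} ≡ 10^{3} ≡ 10 (mod 11)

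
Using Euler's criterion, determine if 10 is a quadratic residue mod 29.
By Euler's criterion: 10^{14} ≡ 28 (mod 29). Since this equals -1 (≡ 28), 10 is not a QR.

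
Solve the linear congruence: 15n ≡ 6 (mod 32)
26

Since gcd(15, 32) = 1 divides 6, a solution exists.
Multiply both sides by the inverse of 15 mod 32:
  15^(-1) mod 32 = 15
  x ≡ 15 × 6 ≡ 90 ≡ 26 (mod 32)
Verification: 15 × 26 = 390 = 12 × 32 + 6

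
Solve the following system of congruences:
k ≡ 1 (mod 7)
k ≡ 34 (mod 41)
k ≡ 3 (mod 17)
4831

Using the Chinese Remainder Theorem:
M = product of moduli = 4879
For equation 1: M_1 = 697, 697 ≡ 4 (mod 7), inverse of 697 mod 7 is 2 (check: 4 × 2 = 8 ≡ 1 (mod 7))
For equation 2: M_2 = 119, 119 ≡ 37 (mod 41), inverse of 119 mod 41 is 10 (check: 37 × 10 = 370 ≡ 1 (mod 41))
For equation 3: M_3 = 287, 287 ≡ 15 (mod 17), inverse of 287 mod 17 is 8 (check: 15 × 8 = 120 ≡ 1 (mod 17))
Combine: k ≡ Σ r_i×M_i×(M_i⁻¹ mod m_i) = 1×697×2 + 34×119×10 + 3×287×8 = 1394 + 40460 + 6888 = 48742
48742 mod 4879 = 4831
k ≡ 4831 (mod 4879)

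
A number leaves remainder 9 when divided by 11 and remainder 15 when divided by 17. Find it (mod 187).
M = 11 × 17 = 187. M₁ = 17, y₁ ≡ 2 (mod 11). M₂ = 11, y₂ ≡ 14 (mod 17). t = 9×17×2 + 15×11×14 ≡ 185 (mod 187)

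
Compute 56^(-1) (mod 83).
56^(-1) ≡ 43 (mod 83). Verification: 56 × 43 = 2408 ≡ 1 (mod 83)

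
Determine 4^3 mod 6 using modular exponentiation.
3 = 2 + 1 (binary 11). Repeated squaring mod 6: 4^1 ≡ 4; 4^2 ≡ 4² = 16 ≡ 4. Multiply: 4^3 = 4^2 × 4^1 ≡ 4 × 4 (mod 6): 4 × 4 = 16 ≡ 4. So 4^3 ≡ 4 (mod 6).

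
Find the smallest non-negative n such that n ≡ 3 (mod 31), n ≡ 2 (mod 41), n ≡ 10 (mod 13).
4963

Using the Chinese Remainder Theorem:
M = product of moduli = 16523
For equation 1: M_1 = 533, 533 ≡ 6 (mod 31), inverse of 533 mod 31 is 26 (check: 6 × 26 = 156 ≡ 1 (mod 31))
For equation 2: M_2 = 403, 403 ≡ 34 (mod 41), inverse of 403 mod 41 is 35 (check: 34 × 35 = 1190 ≡ 1 (mod 41))
For equation 3: M_3 = 1271, 1271 ≡ 10 (mod 13), inverse of 1271 mod 13 is 4 (check: 10 × 4 = 40 ≡ 1 (mod 13))
Combine: n ≡ Σ r_i×M_i×(M_i⁻¹ mod m_i) = 3×533×26 + 2×403×35 + 10×1271×4 = 41574 + 28210 + 50840 = 120624
120624 mod 16523 = 4963
n ≡ 4963 (mod 16523)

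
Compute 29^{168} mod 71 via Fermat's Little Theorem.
54

By Fermat's Little Theorem, a^(p-1) ≡ 1 (mod p) for prime p and gcd(a, p) = 1
Here p = 71, so 29^70 ≡ 1 (mod 71)
We can reduce the exponent: 168 mod 70 = 28
So 29^168 ≡ 29^28 (mod 71)
Computing: 29^28 mod 71 = 54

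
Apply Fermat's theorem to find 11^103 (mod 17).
By Fermat: 11^{16} ≡ 1 (mod 17). 103 = 6×16 + 7. So 11^{103} ≡ 11^{7} ≡ 3 (mod 17)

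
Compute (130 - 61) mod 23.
0

(130 - 61) = 69
69 mod 23 = 0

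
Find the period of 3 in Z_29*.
Powers of 3 mod 29: 3^1≡3, 3^2≡9, 3^3≡27, 3^4≡23, 3^5≡11, 3^6≡4, 3^7≡12, 3^8≡7, 3^9≡21, 3^10≡5, 3^11≡15, 3^12≡16, 3^13≡19, 3^14≡28, 3^15≡26, 3^16≡20, 3^17≡2, 3^18≡6, 3^19≡18, 3^20≡25, 3^21≡17, 3^22≡22, 3^23≡8, 3^24≡24, 3^25≡14, 3^26≡13, 3^27≡10, 3^28≡1. Order = 28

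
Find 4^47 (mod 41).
Using Fermat: 4^{40} ≡ 1 (mod 41). 47 ≡ 7 (mod 40). So 4^{47} ≡ 4^{7} ≡ 25 (mod 41)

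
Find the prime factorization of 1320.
2^3 × 3 × 5 × 11

Divide by primes starting from smallest:
1320 ÷ 2 = 660
660 ÷ 2 = 330
330 ÷ 2 = 165
165 ÷ 3 = 55
55 ÷ 5 = 11
11 ÷ 11 = 1

1320 = 2^3 × 3 × 5 × 11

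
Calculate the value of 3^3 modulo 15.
3 = 2 + 1 (binary 11). Repeated squaring mod 15: 3^1 ≡ 3; 3^2 ≡ 3² = 9 ≡ 9. Multiply: 3^3 = 3^2 × 3^1 ≡ 9 × 3 (mod 15): 9 × 3 = 27 ≡ 12. So 3^3 ≡ 12 (mod 15).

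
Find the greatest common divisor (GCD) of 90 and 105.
15

Using the Euclidean algorithm:
90 = 0 × 105 + 90
105 = 1 × 90 + 15
90 = 6 × 15 + 0

GCD(90, 105) = 15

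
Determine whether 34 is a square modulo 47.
By Euler's criterion: 34^{23} ≡ 1 (mod 47). Since this equals 1, 34 is a QR.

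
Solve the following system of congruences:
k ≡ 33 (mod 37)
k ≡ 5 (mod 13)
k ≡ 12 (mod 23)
2956

Using the Chinese Remainder Theorem:
M = product of moduli = 11063
For equation 1: M_1 = 299, 299 ≡ 3 (mod 37), inverse of 299 mod 37 is 25 (check: 3 × 25 = 75 ≡ 1 (mod 37))
For equation 2: M_2 = 851, 851 ≡ 6 (mod 13), inverse of 851 mod 13 is 11 (check: 6 × 11 = 66 ≡ 1 (mod 13))
For equation 3: M_3 = 481, 481 ≡ 21 (mod 23), inverse of 481 mod 23 is 11 (check: 21 × 11 = 231 ≡ 1 (mod 23))
Combine: k ≡ Σ r_i×M_i×(M_i⁻¹ mod m_i) = 33×299×25 + 5×851×11 + 12×481×11 = 246675 + 46805 + 63492 = 356972
356972 mod 11063 = 2956
k ≡ 2956 (mod 11063)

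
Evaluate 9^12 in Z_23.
Using repeated squaring. 12 = 8 + 4 (binary 1100). Repeated squaring mod 23: 9^1 ≡ 9; 9^2 ≡ 9² = 81 ≡ 12; 9^4 ≡ 12² = 144 ≡ 6; 9^8 ≡ 6² = 36 ≡ 13. Multiply: 9^12 = 9^8 × 9^4 ≡ 13 × 6 (mod 23): 13 × 6 = 78 ≡ 9. So 9^12 ≡ 9 (mod 23).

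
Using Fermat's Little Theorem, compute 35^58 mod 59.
By Fermat's Little Theorem, 35^{58} ≡ 1 (mod 59) since 59 is prime and gcd(35, 59) = 1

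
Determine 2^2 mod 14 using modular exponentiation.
2 = 2 (binary 10). Repeated squaring mod 14: 2^1 ≡ 2; 2^2 ≡ 2² = 4 ≡ 4. So 2^2 ≡ 4 (mod 14).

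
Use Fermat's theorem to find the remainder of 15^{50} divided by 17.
4

By Fermat's Little Theorem, a^(p-1) ≡ 1 (mod p) for prime p and gcd(a, p) = 1
Here p = 17, so 15^16 ≡ 1 (mod 17)
We can reduce the exponent: 50 mod 16 = 2
So 15^50 ≡ 15^2 (mod 17)
Computing: 15^2 mod 17 = 4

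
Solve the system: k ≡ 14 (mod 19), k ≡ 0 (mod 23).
M = 19 × 23 = 437. M₁ = 23, y₁ ≡ 5 (mod 19). M₂ = 19, y₂ ≡ 17 (mod 23). k = 14×23×5 + 0×19×17 ≡ 299 (mod 437)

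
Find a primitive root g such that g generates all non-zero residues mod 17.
p - 1 = 16 has prime divisors 2. h is a primitive root mod 17 iff h^(16/q) ≢ 1 (mod 17) for each such q.
h = 2: 2^8 ≡ 1 (mod 17); 2^8 ≡ 1, so not a primitive root.
h = 3: 3^8 ≡ 16 (mod 17); none is 1, so 3 has order 16 and is a primitive root.
The smallest primitive root mod 17 is g = 3.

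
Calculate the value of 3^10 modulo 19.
10 = 8 + 2 (binary 1010). Repeated squaring mod 19: 3^1 ≡ 3; 3^2 ≡ 3² = 9 ≡ 9; 3^4 ≡ 9² = 81 ≡ 5; 3^8 ≡ 5² = 25 ≡ 6. Multiply: 3^10 = 3^8 × 3^2 ≡ 6 × 9 (mod 19): 6 × 9 = 54 ≡ 16. So 3^10 ≡ 16 (mod 19).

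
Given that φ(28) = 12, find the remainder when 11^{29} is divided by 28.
By Euler: 11^{12} ≡ 1 (mod 28) since gcd(11, 28) = 1. 29 = 2×12 + 5. So 11^{29} ≡ 11^{5} ≡ 23 (mod 28)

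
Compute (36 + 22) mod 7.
2

(36 + 22) = 58
58 mod 7 = 2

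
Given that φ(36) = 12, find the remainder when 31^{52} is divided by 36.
By Euler: 31^{12} ≡ 1 (mod 36) since gcd(31, 36) = 1. 52 = 4×12 + 4. So 31^{52} ≡ 31^{4} ≡ 13 (mod 36)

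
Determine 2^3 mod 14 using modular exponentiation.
3 = 2 + 1 (binary 11). Repeated squaring mod 14: 2^1 ≡ 2; 2^2 ≡ 2² = 4 ≡ 4. Multiply: 2^3 = 2^2 × 2^1 ≡ 4 × 2 (mod 14): 4 × 2 = 8 ≡ 8. So 2^3 ≡ 8 (mod 14).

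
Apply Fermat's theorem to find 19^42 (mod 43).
By Fermat's Little Theorem, 19^{42} ≡ 1 (mod 43) since 43 is prime and gcd(19, 43) = 1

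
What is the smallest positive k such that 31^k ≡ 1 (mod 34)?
Powers of 31 mod 34: 31^1≡31, 31^2≡9, 31^3≡7, 31^4≡13, 31^5≡29, 31^6≡15, 31^7≡23, 31^8≡33, 31^9≡3, 31^10≡25, 31^11≡27, 31^12≡21, 31^13≡5, 31^14≡19, 31^15≡11, 31^16≡1. Order = 16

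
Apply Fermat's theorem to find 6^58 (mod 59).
By Fermat's Little Theorem, 6^{58} ≡ 1 (mod 59) since 59 is prime and gcd(6, 59) = 1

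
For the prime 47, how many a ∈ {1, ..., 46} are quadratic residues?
For prime 47, there are (p-1)/2 = (47-1)/2 = 23 quadratic residues (excluding 0).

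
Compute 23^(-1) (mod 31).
23^(-1) ≡ 27 (mod 31). Verification: 23 × 27 = 621 ≡ 1 (mod 31)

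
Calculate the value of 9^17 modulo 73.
Using repeated squaring. 17 = 16 + 1 (binary 10001). Repeated squaring mod 73: 9^1 ≡ 9; 9^2 ≡ 9² = 81 ≡ 8; 9^4 ≡ 8² = 64 ≡ 64; 9^8 ≡ 64² = 4096 ≡ 8; 9^16 ≡ 8² = 64 ≡ 64. Multiply: 9^17 = 9^16 × 9^1 ≡ 64 × 9 (mod 73): 64 × 9 = 576 ≡ 65. So 9^17 ≡ 65 (mod 73).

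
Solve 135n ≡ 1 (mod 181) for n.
135^(-1) ≡ 59 (mod 181). Verification: 135 × 59 = 7965 ≡ 1 (mod 181)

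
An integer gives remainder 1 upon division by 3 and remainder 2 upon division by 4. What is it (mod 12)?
M = 3 × 4 = 12. M₁ = 4, y₁ ≡ 1 (mod 3). M₂ = 3, y₂ ≡ 3 (mod 4). k = 1×4×1 + 2×3×3 ≡ 10 (mod 12). The smallest positive such number is 10.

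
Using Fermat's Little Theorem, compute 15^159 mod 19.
By Fermat: 15^{18} ≡ 1 (mod 19). 159 = 8×18 + 15. So 15^{159} ≡ 15^{15} ≡ 8 (mod 19)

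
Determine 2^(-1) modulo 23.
2^(-1) ≡ 12 (mod 23). Verification: 2 × 12 = 24 ≡ 1 (mod 23)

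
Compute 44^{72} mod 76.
20

Using successive squaring:
Binary expansion of 72: 1001000
Powers of 44 mod 76 (each is the square of the previous):
  44^1 ≡ 44 (mod 76)
  44^2 ≡ 44² = 1936 ≡ 36 (mod 76)
  44^4 ≡ 36² = 1296 ≡ 4 (mod 76)
  44^8 ≡ 4² = 16 ≡ 16 (mod 76)
  44^16 ≡ 16² = 256 ≡ 28 (mod 76)
  44^32 ≡ 28² = 784 ≡ 24 (mod 76)
  44^64 ≡ 24² = 576 ≡ 44 (mod 76)
72 = 64 + 8, so 44^72 = 44^64 × 44^8 ≡ 44 × 16 (mod 76)
Multiplying step by step:
  44 × 16 = 704 ≡ 20 (mod 76)
Result: 44^72 ≡ 20 (mod 76)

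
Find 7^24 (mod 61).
Using repeated squaring. 24 = 16 + 8 (binary 11000). Repeated squaring mod 61: 7^1 ≡ 7; 7^2 ≡ 7² = 49 ≡ 49; 7^4 ≡ 49² = 2401 ≡ 22; 7^8 ≡ 22² = 484 ≡ 57; 7^16 ≡ 57² = 3249 ≡ 16. Multiply: 7^24 = 7^16 × 7^8 ≡ 16 × 57 (mod 61): 16 × 57 = 912 ≡ 58. So 7^24 ≡ 58 (mod 61).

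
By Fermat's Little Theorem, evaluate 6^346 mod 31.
By Fermat: 6^{30} ≡ 1 (mod 31). 346 ≡ 16 (mod 30). So 6^{346} ≡ 6^{16} ≡ 25 (mod 31)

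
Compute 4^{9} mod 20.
4

Using successive squaring:
Binary expansion of 9: 1001
Powers of 4 mod 20 (each is the square of the previous):
  4^1 ≡ 4 (mod 20)
  4^2 ≡ 4² = 16 ≡ 16 (mod 20)
  4^4 ≡ 16² = 256 ≡ 16 (mod 20)
  4^8 ≡ 16² = 256 ≡ 16 (mod 20)
9 = 8 + 1, so 4^9 = 4^8 × 4^1 ≡ 16 × 4 (mod 20)
Multiplying step by step:
  16 × 4 = 64 ≡ 4 (mod 20)
Result: 4^9 ≡ 4 (mod 20)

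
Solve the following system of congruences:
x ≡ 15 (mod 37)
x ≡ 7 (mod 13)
163

Using the Chinese Remainder Theorem:
M = product of moduli = 481
For equation 1: M_1 = 13, 13 ≡ 13 (mod 37), inverse of 13 mod 37 is 20 (check: 13 × 20 = 260 ≡ 1 (mod 37))
For equation 2: M_2 = 37, 37 ≡ 11 (mod 13), inverse of 37 mod 13 is 6 (check: 11 × 6 = 66 ≡ 1 (mod 13))
Combine: x ≡ Σ r_i×M_i×(M_i⁻¹ mod m_i) = 15×13×20 + 7×37×6 = 3900 + 1554 = 5454
5454 mod 481 = 163
x ≡ 163 (mod 481)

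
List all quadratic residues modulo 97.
QRs mod 97: {1, 2, 3, 4, 6, 8, 9, 11, 12, 16, 18, 22, 24, 25, 27, 31, 32, 33, 35, 36, 43, 44, 47, 48, 49, 50, 53, 54, 61, 62, 64, 65, 66, 70, 72, 73, 75, 79, 81, 85, 86, 88, 89, 91, 93, 94, 95, 96}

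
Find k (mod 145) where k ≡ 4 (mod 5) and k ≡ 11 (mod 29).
M = 5 × 29 = 145. M₁ = 29, y₁ ≡ 4 (mod 5). M₂ = 5, y₂ ≡ 6 (mod 29). k = 4×29×4 + 11×5×6 ≡ 69 (mod 145)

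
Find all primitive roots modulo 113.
Primitive roots mod 113: {3, 5, 6, 10, 12, 17, 19, 20, 21, 23, 24, 27, 29, 33, 34, 37, 38, 39, 43, 45, 46, 47, 54, 55, 58, 59, 66, 67, 68, 70, 74, 75, 76, 79, 80, 84, 86, 89, 90, 92, 93, 94, 96, 101, 103, 107, 108, 110}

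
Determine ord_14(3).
Powers of 3 mod 14: 3^1≡3, 3^2≡9, 3^3≡13, 3^4≡11, 3^5≡5, 3^6≡1. Order = 6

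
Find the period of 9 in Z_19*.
Powers of 9 mod 19: 9^1≡9, 9^2≡5, 9^3≡7, 9^4≡6, 9^5≡16, 9^6≡11, 9^7≡4, 9^8≡17, 9^9≡1. Order = 9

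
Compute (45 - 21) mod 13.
11

(45 - 21) = 24
24 mod 13 = 11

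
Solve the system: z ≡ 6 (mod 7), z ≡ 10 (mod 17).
M = 7 × 17 = 119. M₁ = 17, y₁ ≡ 5 (mod 7). M₂ = 7, y₂ ≡ 5 (mod 17). z = 6×17×5 + 10×7×5 ≡ 27 (mod 119)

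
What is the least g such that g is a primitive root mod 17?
p - 1 = 16 has prime divisors 2. h is a primitive root mod 17 iff h^(16/q) ≢ 1 (mod 17) for each such q.
h = 2: 2^8 ≡ 1 (mod 17); 2^8 ≡ 1, so not a primitive root.
h = 3: 3^8 ≡ 16 (mod 17); none is 1, so 3 has order 16 and is a primitive root.
The smallest primitive root mod 17 is g = 3.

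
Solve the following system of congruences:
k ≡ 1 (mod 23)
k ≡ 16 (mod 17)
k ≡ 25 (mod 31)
645

Using the Chinese Remainder Theorem:
M = product of moduli = 12121
For equation 1: M_1 = 527, 527 ≡ 21 (mod 23), inverse of 527 mod 23 is 11 (check: 21 × 11 = 231 ≡ 1 (mod 23))
For equation 2: M_2 = 713, 713 ≡ 16 (mod 17), inverse of 713 mod 17 is 16 (check: 16 × 16 = 256 ≡ 1 (mod 17))
For equation 3: M_3 = 391, 391 ≡ 19 (mod 31), inverse of 391 mod 31 is 18 (check: 19 × 18 = 342 ≡ 1 (mod 31))
Combine: k ≡ Σ r_i×M_i×(M_i⁻¹ mod m_i) = 1×527×11 + 16×713×16 + 25×391×18 = 5797 + 182528 + 175950 = 364275
364275 mod 12121 = 645
k ≡ 645 (mod 12121)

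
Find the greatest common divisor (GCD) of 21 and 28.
7

Using the Euclidean algorithm:
21 = 0 × 28 + 21
28 = 1 × 21 + 7
21 = 3 × 7 + 0

GCD(21, 28) = 7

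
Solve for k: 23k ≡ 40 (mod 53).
34

Since gcd(23, 53) = 1 divides 40, a solution exists.
Multiply both sides by the inverse of 23 mod 53:
  23^(-1) mod 53 = 30
  x ≡ 30 × 40 ≡ 1200 ≡ 34 (mod 53)
Verification: 23 × 34 = 782 = 14 × 53 + 40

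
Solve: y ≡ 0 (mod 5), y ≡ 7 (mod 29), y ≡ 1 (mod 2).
M = 5 × 29 × 2 = 290. M₁ = 58, y₁ ≡ 2 (mod 5). M₂ = 10, y₂ ≡ 3 (mod 29). M₃ = 145, y₃ ≡ 1 (mod 2). y = 0×58×2 + 7×10×3 + 1×145×1 ≡ 65 (mod 290)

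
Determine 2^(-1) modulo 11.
2^(-1) ≡ 6 (mod 11). Verification: 2 × 6 = 12 ≡ 1 (mod 11)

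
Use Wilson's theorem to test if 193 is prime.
(192)! mod 193 = 192. Since 192 ≡ -1 (mod 193), 193 is prime.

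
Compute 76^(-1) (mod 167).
76^(-1) ≡ 11 (mod 167). Verification: 76 × 11 = 836 ≡ 1 (mod 167)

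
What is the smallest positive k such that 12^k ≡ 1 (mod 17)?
Powers of 12 mod 17: 12^1≡12, 12^2≡8, 12^3≡11, 12^4≡13, 12^5≡3, 12^6≡2, 12^7≡7, 12^8≡16, 12^9≡5, 12^10≡9, 12^11≡6, 12^12≡4, 12^13≡14, 12^14≡15, 12^15≡10, 12^16≡1. Order = 16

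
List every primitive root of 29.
Primitive roots mod 29: {2, 3, 8, 10, 11, 14, 15, 18, 19, 21, 26, 27}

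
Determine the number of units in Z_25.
20

Prime factorization: 25 = 5^2
Using the formula φ(n) = n × Π(1 - 1/p) for each prime factor p:
φ(25) = 25 × (1 - 1/5)
φ(25) = 20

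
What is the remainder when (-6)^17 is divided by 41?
Using repeated squaring. (-6) ≡ 35 (mod 41). 17 = 16 + 1 (binary 10001). Repeated squaring mod 41: 35^1 ≡ 35; 35^2 ≡ 35² = 1225 ≡ 36; 35^4 ≡ 36² = 1296 ≡ 25; 35^8 ≡ 25² = 625 ≡ 10; 35^16 ≡ 10² = 100 ≡ 18. Multiply: (-6)^17 ≡ 35^16 × 35^1 ≡ 18 × 35 (mod 41): 18 × 35 = 630 ≡ 15. So (-6)^17 ≡ 15 (mod 41).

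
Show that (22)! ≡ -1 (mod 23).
(22)! mod 23 = 22. Since this equals -1 (mod 23), Wilson confirms 23 is prime.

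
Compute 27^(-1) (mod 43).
27^(-1) ≡ 8 (mod 43). Verification: 27 × 8 = 216 ≡ 1 (mod 43)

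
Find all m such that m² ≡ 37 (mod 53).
The square roots of 37 mod 53 are 14 and 39. Verify: 14² = 196 ≡ 37 (mod 53)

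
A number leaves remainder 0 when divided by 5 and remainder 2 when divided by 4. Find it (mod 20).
M = 5 × 4 = 20. M₁ = 4, y₁ ≡ 4 (mod 5). M₂ = 5, y₂ ≡ 1 (mod 4). m = 0×4×4 + 2×5×1 ≡ 10 (mod 20)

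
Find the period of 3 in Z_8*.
Powers of 3 mod 8: 3^1≡3, 3^2≡1. Order = 2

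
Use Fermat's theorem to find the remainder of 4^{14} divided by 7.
2

By Fermat's Little Theorem, a^(p-1) ≡ 1 (mod p) for prime p and gcd(a, p) = 1
Here p = 7, so 4^6 ≡ 1 (mod 7)
We can reduce the exponent: 14 mod 6 = 2
So 4^14 ≡ 4^2 (mod 7)
Computing: 4^2 mod 7 = 2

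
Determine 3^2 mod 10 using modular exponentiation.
2 = 2 (binary 10). Repeated squaring mod 10: 3^1 ≡ 3; 3^2 ≡ 3² = 9 ≡ 9. So 3^2 ≡ 9 (mod 10).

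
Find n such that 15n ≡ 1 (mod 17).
8

Since gcd(15, 17) = 1 divides 1, a solution exists.
Multiply both sides by the inverse of 15 mod 17:
  15^(-1) mod 17 = 8
  x ≡ 8 × 1 ≡ 8 ≡ 8 (mod 17)
Verification: 15 × 8 = 120 = 7 × 17 + 1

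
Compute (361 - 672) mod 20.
9

(361 - 672) = -311
-311 mod 20 = 9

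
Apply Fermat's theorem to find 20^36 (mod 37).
By Fermat's Little Theorem, 20^{36} ≡ 1 (mod 37) since 37 is prime and gcd(20, 37) = 1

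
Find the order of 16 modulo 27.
Powers of 16 mod 27: 16^1≡16, 16^2≡13, 16^3≡19, 16^4≡7, 16^5≡4, 16^6≡10, 16^7≡25, 16^8≡22, 16^9≡1. Order = 9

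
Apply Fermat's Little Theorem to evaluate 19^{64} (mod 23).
13

By Fermat's Little Theorem, a^(p-1) ≡ 1 (mod p) for prime p and gcd(a, p) = 1
Here p = 23, so 19^22 ≡ 1 (mod 23)
We can reduce the exponent: 64 mod 22 = 20
So 19^64 ≡ 19^20 (mod 23)
Computing: 19^20 mod 23 = 13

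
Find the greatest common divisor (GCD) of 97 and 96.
1

Using the Euclidean algorithm:
97 = 1 × 96 + 1
96 = 96 × 1 + 0

GCD(97, 96) = 1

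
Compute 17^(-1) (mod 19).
9

Using Extended Euclidean Algorithm:
gcd(17, 19) = 1
Bezout coefficients: 17 × 9 + 19 × -8 = 1
So 17 × 9 ≡ 1 (mod 19)
The inverse is 9 mod 19 = 9
Verification: 17 × 9 = 153 = 8 × 19 + 1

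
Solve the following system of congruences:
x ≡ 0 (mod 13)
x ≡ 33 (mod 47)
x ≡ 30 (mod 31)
2665

Using the Chinese Remainder Theorem:
M = product of moduli = 18941
For equation 1: M_1 = 1457, 1457 ≡ 1 (mod 13), inverse of 1457 mod 13 is 1 (check: 1 × 1 = 1 ≡ 1 (mod 13))
For equation 2: M_2 = 403, 403 ≡ 27 (mod 47), inverse of 403 mod 47 is 7 (check: 27 × 7 = 189 ≡ 1 (mod 47))
For equation 3: M_3 = 611, 611 ≡ 22 (mod 31), inverse of 611 mod 31 is 24 (check: 22 × 24 = 528 ≡ 1 (mod 31))
Combine: x ≡ Σ r_i×M_i×(M_i⁻¹ mod m_i) = 0×1457×1 + 33×403×7 + 30×611×24 = 0 + 93093 + 439920 = 533013
533013 mod 18941 = 2665
x ≡ 2665 (mod 18941)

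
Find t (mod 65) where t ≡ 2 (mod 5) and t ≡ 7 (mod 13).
M = 5 × 13 = 65. M₁ = 13, y₁ ≡ 2 (mod 5). M₂ = 5, y₂ ≡ 8 (mod 13). t = 2×13×2 + 7×5×8 ≡ 7 (mod 65)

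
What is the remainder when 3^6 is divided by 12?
6 = 4 + 2 (binary 110). Repeated squaring mod 12: 3^1 ≡ 3; 3^2 ≡ 3² = 9 ≡ 9; 3^4 ≡ 9² = 81 ≡ 9. Multiply: 3^6 = 3^4 × 3^2 ≡ 9 × 9 (mod 12): 9 × 9 = 81 ≡ 9. So 3^6 ≡ 9 (mod 12).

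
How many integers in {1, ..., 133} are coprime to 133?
108

Prime factorization: 133 = 7 × 19
Using the formula φ(n) = n × Π(1 - 1/p) for each prime factor p:
φ(133) = 133 × (1 - 1/7) × (1 - 1/19)
φ(133) = 108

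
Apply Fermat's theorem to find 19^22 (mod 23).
By Fermat's Little Theorem, 19^{22} ≡ 1 (mod 23) since 23 is prime and gcd(19, 23) = 1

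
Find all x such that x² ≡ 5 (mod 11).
The square roots of 5 mod 11 are 4 and 7. Verify: 4² = 16 ≡ 5 (mod 11)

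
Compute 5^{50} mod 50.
25

Using successive squaring:
Binary expansion of 50: 110010
Powers of 5 mod 50 (each is the square of the previous):
  5^1 ≡ 5 (mod 50)
  5^2 ≡ 5² = 25 ≡ 25 (mod 50)
  5^4 ≡ 25² = 625 ≡ 25 (mod 50)
  5^8 ≡ 25² = 625 ≡ 25 (mod 50)
  5^16 ≡ 25² = 625 ≡ 25 (mod 50)
  5^32 ≡ 25² = 625 ≡ 25 (mod 50)
50 = 32 + 16 + 2, so 5^50 = 5^32 × 5^16 × 5^2 ≡ 25 × 25 × 25 (mod 50)
Multiplying step by step:
  25 × 25 = 625 ≡ 25 (mod 50)
  25 × 25 = 625 ≡ 25 (mod 50)
Result: 5^50 ≡ 25 (mod 50)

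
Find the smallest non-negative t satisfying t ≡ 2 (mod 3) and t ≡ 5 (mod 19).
M = 3 × 19 = 57. M₁ = 19, y₁ ≡ 1 (mod 3). M₂ = 3, y₂ ≡ 13 (mod 19). t = 2×19×1 + 5×3×13 ≡ 5 (mod 57)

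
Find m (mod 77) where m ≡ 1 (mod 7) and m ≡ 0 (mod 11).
M = 7 × 11 = 77. M₁ = 11, y₁ ≡ 2 (mod 7). M₂ = 7, y₂ ≡ 8 (mod 11). m = 1×11×2 + 0×7×8 ≡ 22 (mod 77)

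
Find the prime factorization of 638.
2 × 11 × 29

Divide by primes starting from smallest:
638 ÷ 2 = 319
319 ÷ 11 = 29
29 ÷ 29 = 1

638 = 2 × 11 × 29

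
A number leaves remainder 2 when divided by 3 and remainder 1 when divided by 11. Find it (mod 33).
M = 3 × 11 = 33. M₁ = 11, y₁ ≡ 2 (mod 3). M₂ = 3, y₂ ≡ 4 (mod 11). m = 2×11×2 + 1×3×4 ≡ 23 (mod 33)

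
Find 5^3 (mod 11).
3 = 2 + 1 (binary 11). Repeated squaring mod 11: 5^1 ≡ 5; 5^2 ≡ 5² = 25 ≡ 3. Multiply: 5^3 = 5^2 × 5^1 ≡ 3 × 5 (mod 11): 3 × 5 = 15 ≡ 4. So 5^3 ≡ 4 (mod 11).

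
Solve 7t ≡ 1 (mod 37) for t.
7^(-1) ≡ 16 (mod 37). Verification: 7 × 16 = 112 ≡ 1 (mod 37)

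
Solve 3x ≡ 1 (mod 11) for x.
4

Using Extended Euclidean Algorithm:
gcd(3, 11) = 1
Bezout coefficients: 3 × 4 + 11 × -1 = 1
So 3 × 4 ≡ 1 (mod 11)
The inverse is 4 mod 11 = 4
Verification: 3 × 4 = 12 = 1 × 11 + 1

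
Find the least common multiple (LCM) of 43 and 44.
1892

First find GCD(43, 44) using the Euclidean algorithm:
43 = 0 × 44 + 43
44 = 1 × 43 + 1
43 = 43 × 1 + 0
GCD(43, 44) = 1

LCM formula: LCM(a, b) = (a × b) / GCD(a, b)
LCM(43, 44) = (43 × 44) / 1
LCM(43, 44) = 1892 / 1
LCM(43, 44) = 1892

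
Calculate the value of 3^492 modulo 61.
Using Fermat: 3^{60} ≡ 1 (mod 61). 492 ≡ 12 (mod 60). So 3^{492} ≡ 3^{12} ≡ 9 (mod 61)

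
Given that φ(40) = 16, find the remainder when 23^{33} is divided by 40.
By Euler: 23^{16} ≡ 1 (mod 40) since gcd(23, 40) = 1. 33 = 2×16 + 1. So 23^{33} ≡ 23^{1} ≡ 23 (mod 40)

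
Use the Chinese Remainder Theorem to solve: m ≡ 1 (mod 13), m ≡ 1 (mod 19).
M = 13 × 19 = 247. M₁ = 19, y₁ ≡ 11 (mod 13). M₂ = 13, y₂ ≡ 3 (mod 19). m = 1×19×11 + 1×13×3 ≡ 1 (mod 247)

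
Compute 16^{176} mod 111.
70

Using successive squaring:
Binary expansion of 176: 10110000
Powers of 16 mod 111 (each is the square of the previous):
  16^1 ≡ 16 (mod 111)
  16^2 ≡ 16² = 256 ≡ 34 (mod 111)
  16^4 ≡ 34² = 1156 ≡ 46 (mod 111)
  16^8 ≡ 46² = 2116 ≡ 7 (mod 111)
  16^16 ≡ 7² = 49 ≡ 49 (mod 111)
  16^32 ≡ 49² = 2401 ≡ 70 (mod 111)
  16^64 ≡ 70² = 4900 ≡ 16 (mod 111)
  16^128 ≡ 16² = 256 ≡ 34 (mod 111)
176 = 128 + 32 + 16, so 16^176 = 16^128 × 16^32 × 16^16 ≡ 34 × 70 × 49 (mod 111)
Multiplying step by step:
  34 × 70 = 2380 ≡ 49 (mod 111)
  49 × 49 = 2401 ≡ 70 (mod 111)
Result: 16^176 ≡ 70 (mod 111)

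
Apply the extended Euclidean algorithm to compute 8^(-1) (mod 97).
Extended GCD: 8(-12) + 97(1) = 1. So 8^(-1) ≡ 85 ≡ 85 (mod 97). Verify: 8 × 85 = 680 ≡ 1 (mod 97)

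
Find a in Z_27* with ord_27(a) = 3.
10 has order 3 mod 27 since 10^{3} ≡ 1 (mod 27) and no smaller power works.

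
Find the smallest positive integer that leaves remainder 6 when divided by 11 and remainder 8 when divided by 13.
M = 11 × 13 = 143. M₁ = 13, y₁ ≡ 6 (mod 11). M₂ = 11, y₂ ≡ 6 (mod 13). y = 6×13×6 + 8×11×6 ≡ 138 (mod 143). The smallest positive such number is 138.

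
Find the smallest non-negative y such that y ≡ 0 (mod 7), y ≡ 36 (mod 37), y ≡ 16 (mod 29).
5845

Using the Chinese Remainder Theorem:
M = product of moduli = 7511
For equation 1: M_1 = 1073, 1073 ≡ 2 (mod 7), inverse of 1073 mod 7 is 4 (check: 2 × 4 = 8 ≡ 1 (mod 7))
For equation 2: M_2 = 203, 203 ≡ 18 (mod 37), inverse of 203 mod 37 is 35 (check: 18 × 35 = 630 ≡ 1 (mod 37))
For equation 3: M_3 = 259, 259 ≡ 27 (mod 29), inverse of 259 mod 29 is 14 (check: 27 × 14 = 378 ≡ 1 (mod 29))
Combine: y ≡ Σ r_i×M_i×(M_i⁻¹ mod m_i) = 0×1073×4 + 36×203×35 + 16×259×14 = 0 + 255780 + 58016 = 313796
313796 mod 7511 = 5845
y ≡ 5845 (mod 7511)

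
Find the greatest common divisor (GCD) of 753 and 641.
1

Using the Euclidean algorithm:
753 = 1 × 641 + 112
641 = 5 × 112 + 81
112 = 1 × 81 + 31
81 = 2 × 31 + 19
31 = 1 × 19 + 12
19 = 1 × 12 + 7
12 = 1 × 7 + 5
7 = 1 × 5 + 2
5 = 2 × 2 + 1
2 = 2 × 1 + 0

GCD(753, 641) = 1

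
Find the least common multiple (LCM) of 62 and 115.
7130

First find GCD(62, 115) using the Euclidean algorithm:
62 = 0 × 115 + 62
115 = 1 × 62 + 53
62 = 1 × 53 + 9
53 = 5 × 9 + 8
9 = 1 × 8 + 1
8 = 8 × 1 + 0
GCD(62, 115) = 1

LCM formula: LCM(a, b) = (a × b) / GCD(a, b)
LCM(62, 115) = (62 × 115) / 1
LCM(62, 115) = 7130 / 1
LCM(62, 115) = 7130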